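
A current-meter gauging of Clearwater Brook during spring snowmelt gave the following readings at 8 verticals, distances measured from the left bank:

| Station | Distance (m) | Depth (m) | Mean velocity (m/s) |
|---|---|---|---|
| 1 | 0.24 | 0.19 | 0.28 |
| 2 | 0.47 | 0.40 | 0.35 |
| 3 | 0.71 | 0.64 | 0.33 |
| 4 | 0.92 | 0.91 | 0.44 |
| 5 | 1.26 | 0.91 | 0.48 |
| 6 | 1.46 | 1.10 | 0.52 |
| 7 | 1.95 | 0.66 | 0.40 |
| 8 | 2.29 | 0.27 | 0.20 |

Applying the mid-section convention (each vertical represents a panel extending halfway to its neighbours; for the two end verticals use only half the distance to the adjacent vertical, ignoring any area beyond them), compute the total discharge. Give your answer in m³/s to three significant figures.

w_1 = (0.47 − 0.24)/2 = 0.115 m; q_1 = 0.28 × 0.19 × 0.115 = 0.006118 m³/s
w_2 = (0.71 − 0.24)/2 = 0.235 m; q_2 = 0.35 × 0.40 × 0.235 = 0.03290 m³/s
w_3 = (0.92 − 0.47)/2 = 0.225 m; q_3 = 0.33 × 0.64 × 0.225 = 0.04752 m³/s
w_4 = (1.26 − 0.71)/2 = 0.275 m; q_4 = 0.44 × 0.91 × 0.275 = 0.1101 m³/s
w_5 = (1.46 − 0.92)/2 = 0.27 m; q_5 = 0.48 × 0.91 × 0.27 = 0.1179 m³/s
w_6 = (1.95 − 1.26)/2 = 0.345 m; q_6 = 0.52 × 1.10 × 0.345 = 0.1973 m³/s
w_7 = (2.29 − 1.46)/2 = 0.415 m; q_7 = 0.40 × 0.66 × 0.415 = 0.1096 m³/s
w_8 = (2.29 − 1.95)/2 = 0.17 m; q_8 = 0.20 × 0.27 × 0.17 = 0.009180 m³/s
Q = Σ qᵢ = 0.6307 m³/s

0.631 m³/s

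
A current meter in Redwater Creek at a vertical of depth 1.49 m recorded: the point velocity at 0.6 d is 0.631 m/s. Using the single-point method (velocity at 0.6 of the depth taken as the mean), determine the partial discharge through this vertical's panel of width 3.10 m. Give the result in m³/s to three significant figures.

2.91 m³/s

v̄ = v₀.₆ = 0.631 m/s
q = v̄ × d × w = 0.6310 × 1.49 × 3.10 = 2.915 m³/s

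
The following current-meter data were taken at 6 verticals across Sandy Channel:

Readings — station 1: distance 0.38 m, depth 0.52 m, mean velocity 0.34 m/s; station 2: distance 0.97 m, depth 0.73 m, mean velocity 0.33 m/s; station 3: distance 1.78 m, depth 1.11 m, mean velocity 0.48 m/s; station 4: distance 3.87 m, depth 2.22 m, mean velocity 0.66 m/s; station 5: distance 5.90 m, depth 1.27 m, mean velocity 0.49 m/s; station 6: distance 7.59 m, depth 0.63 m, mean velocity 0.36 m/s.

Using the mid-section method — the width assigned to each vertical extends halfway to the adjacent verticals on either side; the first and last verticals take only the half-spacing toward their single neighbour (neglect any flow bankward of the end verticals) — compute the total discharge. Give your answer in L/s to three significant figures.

w_1 = (0.97 − 0.38)/2 = 0.295 m; q_1 = 0.34 × 0.52 × 0.295 = 0.05216 m³/s
w_2 = (1.78 − 0.38)/2 = 0.7 m; q_2 = 0.33 × 0.73 × 0.7 = 0.1686 m³/s
w_3 = (3.87 − 0.97)/2 = 1.45 m; q_3 = 0.48 × 1.11 × 1.45 = 0.7726 m³/s
w_4 = (5.90 − 1.78)/2 = 2.06 m; q_4 = 0.66 × 2.22 × 2.06 = 3.018 m³/s
w_5 = (7.59 − 3.87)/2 = 1.86 m; q_5 = 0.49 × 1.27 × 1.86 = 1.157 m³/s
w_6 = (7.59 − 5.90)/2 = 0.845 m; q_6 = 0.36 × 0.63 × 0.845 = 0.1916 m³/s
Q = Σ qᵢ = 5.361 m³/s
= 5.361 × 1000 = 5361 L/s

5360 L/s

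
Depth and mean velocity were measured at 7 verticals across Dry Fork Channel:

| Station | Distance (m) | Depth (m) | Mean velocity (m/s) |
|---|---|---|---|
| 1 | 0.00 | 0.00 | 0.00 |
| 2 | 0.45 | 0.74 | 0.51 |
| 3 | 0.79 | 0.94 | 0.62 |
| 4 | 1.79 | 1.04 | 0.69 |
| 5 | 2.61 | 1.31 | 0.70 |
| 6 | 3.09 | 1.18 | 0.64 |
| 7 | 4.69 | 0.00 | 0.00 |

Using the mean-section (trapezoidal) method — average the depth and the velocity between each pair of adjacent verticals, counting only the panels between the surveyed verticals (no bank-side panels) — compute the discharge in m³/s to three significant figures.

Panel 1-2: Δb = 0.45 m, d̄ = (0.00+0.74)/2 = 0.37, v̄ = (0.00+0.51)/2 = 0.255 → q = 0.45×0.37×0.255 = 0.04246 m³/s
Panel 2-3: Δb = 0.34 m, d̄ = (0.74+0.94)/2 = 0.84, v̄ = (0.51+0.62)/2 = 0.565 → q = 0.34×0.84×0.565 = 0.1614 m³/s
Panel 3-4: Δb = 1 m, d̄ = (0.94+1.04)/2 = 0.99, v̄ = (0.62+0.69)/2 = 0.655 → q = 1×0.99×0.655 = 0.6485 m³/s
Panel 4-5: Δb = 0.82 m, d̄ = (1.04+1.31)/2 = 1.175, v̄ = (0.69+0.70)/2 = 0.695 → q = 0.82×1.175×0.695 = 0.6696 m³/s
Panel 5-6: Δb = 0.48 m, d̄ = (1.31+1.18)/2 = 1.245, v̄ = (0.70+0.64)/2 = 0.67 → q = 0.48×1.245×0.67 = 0.4004 m³/s
Panel 6-7: Δb = 1.6 m, d̄ = (1.18+0.00)/2 = 0.59, v̄ = (0.64+0.00)/2 = 0.32 → q = 1.6×0.59×0.32 = 0.3021 m³/s
Q = Σ q = 2.224 m³/s

2.22 m³/s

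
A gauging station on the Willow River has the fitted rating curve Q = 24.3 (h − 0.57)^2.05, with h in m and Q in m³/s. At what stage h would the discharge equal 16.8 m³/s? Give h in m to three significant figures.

1.41 m

h − h₀ = (Q/C)^(1/b) = (16.8/24.3)^(1/2.05) = 0.8352 m
h = 0.57 + 0.8352 = 1.405 m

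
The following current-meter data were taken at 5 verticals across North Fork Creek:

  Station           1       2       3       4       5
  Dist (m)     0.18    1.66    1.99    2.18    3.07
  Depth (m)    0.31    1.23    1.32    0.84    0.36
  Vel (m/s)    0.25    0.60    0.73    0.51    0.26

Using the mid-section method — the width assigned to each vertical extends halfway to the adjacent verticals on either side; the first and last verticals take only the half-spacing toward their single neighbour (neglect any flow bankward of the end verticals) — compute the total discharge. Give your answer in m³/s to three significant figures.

1.25 m³/s

w_1 = (1.66 − 0.18)/2 = 0.74 m; q_1 = 0.25 × 0.31 × 0.74 = 0.05735 m³/s
w_2 = (1.99 − 0.18)/2 = 0.905 m; q_2 = 0.60 × 1.23 × 0.905 = 0.6679 m³/s
w_3 = (2.18 − 1.66)/2 = 0.26 m; q_3 = 0.73 × 1.32 × 0.26 = 0.2505 m³/s
w_4 = (3.07 − 1.99)/2 = 0.54 m; q_4 = 0.51 × 0.84 × 0.54 = 0.2313 m³/s
w_5 = (3.07 − 2.18)/2 = 0.445 m; q_5 = 0.26 × 0.36 × 0.445 = 0.04165 m³/s
Q = Σ qᵢ = 1.249 m³/s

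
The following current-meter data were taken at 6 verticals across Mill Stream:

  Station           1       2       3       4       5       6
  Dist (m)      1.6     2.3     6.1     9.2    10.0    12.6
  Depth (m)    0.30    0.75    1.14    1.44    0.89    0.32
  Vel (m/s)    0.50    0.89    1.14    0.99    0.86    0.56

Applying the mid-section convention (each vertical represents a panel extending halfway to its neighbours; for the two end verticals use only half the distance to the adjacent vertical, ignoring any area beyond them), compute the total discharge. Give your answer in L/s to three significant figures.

10400 L/s

w_1 = (2.3 − 1.6)/2 = 0.35 m; q_1 = 0.50 × 0.30 × 0.35 = 0.05250 m³/s
w_2 = (6.1 − 1.6)/2 = 2.25 m; q_2 = 0.89 × 0.75 × 2.25 = 1.502 m³/s
w_3 = (9.2 − 2.3)/2 = 3.45 m; q_3 = 1.14 × 1.14 × 3.45 = 4.484 m³/s
w_4 = (10.0 − 6.1)/2 = 1.95 m; q_4 = 0.99 × 1.44 × 1.95 = 2.780 m³/s
w_5 = (12.6 − 9.2)/2 = 1.7 m; q_5 = 0.86 × 0.89 × 1.7 = 1.301 m³/s
w_6 = (12.6 − 10.0)/2 = 1.3 m; q_6 = 0.56 × 0.32 × 1.3 = 0.2330 m³/s
Q = Σ qᵢ = 10.35 m³/s
= 10.35 × 1000 = 10350 L/s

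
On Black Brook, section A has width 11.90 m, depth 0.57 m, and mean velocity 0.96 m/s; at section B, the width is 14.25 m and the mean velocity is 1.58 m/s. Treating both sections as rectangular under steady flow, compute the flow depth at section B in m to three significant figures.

0.289 m

Q = A₁V₁ = (11.90×0.57) × 0.96 = 6.512 m³/s
d₂ = Q/(b₂ V₂) = 6.512/(14.25×1.58) = 0.2892 m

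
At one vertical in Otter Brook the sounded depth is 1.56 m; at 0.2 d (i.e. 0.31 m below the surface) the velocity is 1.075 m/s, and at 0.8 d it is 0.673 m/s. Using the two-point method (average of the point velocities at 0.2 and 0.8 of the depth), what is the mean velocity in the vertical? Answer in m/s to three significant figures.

v̄ = (1.075 + 0.673) / 2 = 0.8740 m/s

0.874 m/s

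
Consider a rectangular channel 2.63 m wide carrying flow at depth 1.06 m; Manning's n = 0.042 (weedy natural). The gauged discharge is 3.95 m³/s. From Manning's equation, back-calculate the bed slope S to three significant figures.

0.00721

A = b·y = 2.63 × 1.06 = 2.788 m²
P = b + 2y = 2.63 + 2×1.06 = 4.750 m
R = A/P = 2.788/4.750 = 0.5869 m
S = (Q·n / (1·A·R^(2/3)))² = (3.95×0.042 / (1×2.788×0.7010))² = 0.007207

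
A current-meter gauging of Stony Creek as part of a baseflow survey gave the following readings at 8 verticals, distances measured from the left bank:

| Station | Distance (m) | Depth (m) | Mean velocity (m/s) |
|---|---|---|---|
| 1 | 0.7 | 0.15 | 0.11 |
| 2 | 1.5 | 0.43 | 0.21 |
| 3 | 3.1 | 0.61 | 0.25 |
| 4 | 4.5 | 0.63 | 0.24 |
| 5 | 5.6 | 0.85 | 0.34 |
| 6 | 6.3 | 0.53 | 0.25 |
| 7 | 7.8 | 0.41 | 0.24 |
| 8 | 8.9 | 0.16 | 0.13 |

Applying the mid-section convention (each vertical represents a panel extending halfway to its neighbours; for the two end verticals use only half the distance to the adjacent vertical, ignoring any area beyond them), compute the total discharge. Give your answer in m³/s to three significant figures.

w_1 = (1.5 − 0.7)/2 = 0.4 m; q_1 = 0.11 × 0.15 × 0.4 = 0.006600 m³/s
w_2 = (3.1 − 0.7)/2 = 1.2 m; q_2 = 0.21 × 0.43 × 1.2 = 0.1084 m³/s
w_3 = (4.5 − 1.5)/2 = 1.5 m; q_3 = 0.25 × 0.61 × 1.5 = 0.2288 m³/s
w_4 = (5.6 − 3.1)/2 = 1.25 m; q_4 = 0.24 × 0.63 × 1.25 = 0.1890 m³/s
w_5 = (6.3 − 4.5)/2 = 0.9 m; q_5 = 0.34 × 0.85 × 0.9 = 0.2601 m³/s
w_6 = (7.8 − 5.6)/2 = 1.1 m; q_6 = 0.25 × 0.53 × 1.1 = 0.1458 m³/s
w_7 = (8.9 − 6.3)/2 = 1.3 m; q_7 = 0.24 × 0.41 × 1.3 = 0.1279 m³/s
w_8 = (8.9 − 7.8)/2 = 0.55 m; q_8 = 0.13 × 0.16 × 0.55 = 0.01144 m³/s
Q = Σ qᵢ = 1.078 m³/s

1.08 m³/s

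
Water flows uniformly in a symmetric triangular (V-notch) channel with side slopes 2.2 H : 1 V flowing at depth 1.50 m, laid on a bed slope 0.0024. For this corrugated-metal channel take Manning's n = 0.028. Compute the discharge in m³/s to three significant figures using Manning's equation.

A = z·y² = 2.2×1.50² = 4.950 m²
P = 2y√(1+z²) = 2×1.50×√(1+2.2²) = 7.250 m
R = A/P = 4.950/7.250 = 0.6828 m
Q = (1/n)·A·R^(2/3)·S^(1/2) = (1/0.028) × 4.950 × 0.6828^(2/3) × 0.0024^(1/2) = 6.715 m³/s

6.72 m³/s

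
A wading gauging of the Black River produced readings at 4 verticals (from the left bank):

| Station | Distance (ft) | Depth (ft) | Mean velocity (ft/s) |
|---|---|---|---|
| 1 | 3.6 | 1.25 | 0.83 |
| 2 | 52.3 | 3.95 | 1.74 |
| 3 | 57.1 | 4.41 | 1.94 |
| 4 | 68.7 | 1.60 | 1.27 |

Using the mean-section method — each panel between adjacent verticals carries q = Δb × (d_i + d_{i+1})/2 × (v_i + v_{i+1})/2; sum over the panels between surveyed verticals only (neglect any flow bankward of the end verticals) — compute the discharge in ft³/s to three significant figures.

256 ft³/s

Panel 1-2: Δb = 48.7 ft, d̄ = (1.25+3.95)/2 = 2.6, v̄ = (0.83+1.74)/2 = 1.285 → q = 48.7×2.6×1.285 = 162.7 ft³/s
Panel 2-3: Δb = 4.8 ft, d̄ = (3.95+4.41)/2 = 4.18, v̄ = (1.74+1.94)/2 = 1.84 → q = 4.8×4.18×1.84 = 36.92 ft³/s
Panel 3-4: Δb = 11.6 ft, d̄ = (4.41+1.60)/2 = 3.005, v̄ = (1.94+1.27)/2 = 1.605 → q = 11.6×3.005×1.605 = 55.95 ft³/s
Q = Σ q = 255.6 ft³/s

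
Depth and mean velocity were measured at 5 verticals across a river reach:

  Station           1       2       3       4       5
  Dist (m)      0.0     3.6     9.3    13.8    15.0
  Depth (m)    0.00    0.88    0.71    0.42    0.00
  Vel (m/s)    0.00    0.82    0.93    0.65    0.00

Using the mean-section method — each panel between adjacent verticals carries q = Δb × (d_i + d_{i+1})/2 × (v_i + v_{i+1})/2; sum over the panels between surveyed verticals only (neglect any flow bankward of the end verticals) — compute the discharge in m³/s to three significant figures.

6.70 m³/s

Panel 1-2: Δb = 3.6 m, d̄ = (0.00+0.88)/2 = 0.44, v̄ = (0.00+0.82)/2 = 0.41 → q = 3.6×0.44×0.41 = 0.6494 m³/s
Panel 2-3: Δb = 5.7 m, d̄ = (0.88+0.71)/2 = 0.795, v̄ = (0.82+0.93)/2 = 0.875 → q = 5.7×0.795×0.875 = 3.965 m³/s
Panel 3-4: Δb = 4.5 m, d̄ = (0.71+0.42)/2 = 0.565, v̄ = (0.93+0.65)/2 = 0.79 → q = 4.5×0.565×0.79 = 2.009 m³/s
Panel 4-5: Δb = 1.2 m, d̄ = (0.42+0.00)/2 = 0.21, v̄ = (0.65+0.00)/2 = 0.325 → q = 1.2×0.21×0.325 = 0.08190 m³/s
Q = Σ q = 6.705 m³/s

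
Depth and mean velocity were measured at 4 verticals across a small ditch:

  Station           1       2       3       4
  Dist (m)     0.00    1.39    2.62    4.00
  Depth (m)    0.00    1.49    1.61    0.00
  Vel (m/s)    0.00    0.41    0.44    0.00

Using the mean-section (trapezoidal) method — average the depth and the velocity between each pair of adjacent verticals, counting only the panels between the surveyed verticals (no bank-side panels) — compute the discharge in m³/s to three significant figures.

Panel 1-2: Δb = 1.39 m, d̄ = (0.00+1.49)/2 = 0.745, v̄ = (0.00+0.41)/2 = 0.205 → q = 1.39×0.745×0.205 = 0.2123 m³/s
Panel 2-3: Δb = 1.23 m, d̄ = (1.49+1.61)/2 = 1.55, v̄ = (0.41+0.44)/2 = 0.425 → q = 1.23×1.55×0.425 = 0.8103 m³/s
Panel 3-4: Δb = 1.38 m, d̄ = (1.61+0.00)/2 = 0.805, v̄ = (0.44+0.00)/2 = 0.22 → q = 1.38×0.805×0.22 = 0.2444 m³/s
Q = Σ q = 1.267 m³/s

1.27 m³/s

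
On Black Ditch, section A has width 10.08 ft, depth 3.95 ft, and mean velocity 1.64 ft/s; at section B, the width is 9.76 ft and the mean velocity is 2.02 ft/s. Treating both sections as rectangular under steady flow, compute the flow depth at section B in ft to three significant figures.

Q = A₁V₁ = (10.08×3.95) × 1.64 = 65.30 ft³/s
d₂ = Q/(b₂ V₂) = 65.30/(9.76×2.02) = 3.312 ft

3.31 ft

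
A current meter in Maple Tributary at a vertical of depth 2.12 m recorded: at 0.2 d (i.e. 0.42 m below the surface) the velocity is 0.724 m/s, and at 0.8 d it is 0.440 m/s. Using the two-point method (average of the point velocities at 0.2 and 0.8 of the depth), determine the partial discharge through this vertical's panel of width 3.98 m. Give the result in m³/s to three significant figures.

4.91 m³/s

v̄ = (0.724 + 0.440) / 2 = 0.5820 m/s
q = v̄ × d × w = 0.5820 × 2.12 × 3.98 = 4.911 m³/s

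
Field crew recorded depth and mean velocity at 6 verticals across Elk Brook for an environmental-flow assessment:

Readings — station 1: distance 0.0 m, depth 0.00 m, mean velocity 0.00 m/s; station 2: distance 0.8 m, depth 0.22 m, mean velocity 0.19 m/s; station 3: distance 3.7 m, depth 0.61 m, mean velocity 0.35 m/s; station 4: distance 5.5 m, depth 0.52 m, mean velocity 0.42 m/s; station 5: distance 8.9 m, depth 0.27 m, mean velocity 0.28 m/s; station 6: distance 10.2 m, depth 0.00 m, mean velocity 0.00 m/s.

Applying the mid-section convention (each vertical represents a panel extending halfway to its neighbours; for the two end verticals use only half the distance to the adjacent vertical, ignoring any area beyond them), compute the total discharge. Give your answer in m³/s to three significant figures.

w_2 = (3.7 − 0.0)/2 = 1.85 m; q_2 = 0.19 × 0.22 × 1.85 = 0.07733 m³/s
w_3 = (5.5 − 0.8)/2 = 2.35 m; q_3 = 0.35 × 0.61 × 2.35 = 0.5017 m³/s
w_4 = (8.9 − 3.7)/2 = 2.6 m; q_4 = 0.42 × 0.52 × 2.6 = 0.5678 m³/s
w_5 = (10.2 − 5.5)/2 = 2.35 m; q_5 = 0.28 × 0.27 × 2.35 = 0.1777 m³/s
Stations 1, 6 contribute zero (depth or velocity is 0).
Q = Σ qᵢ = 1.325 m³/s

1.32 m³/s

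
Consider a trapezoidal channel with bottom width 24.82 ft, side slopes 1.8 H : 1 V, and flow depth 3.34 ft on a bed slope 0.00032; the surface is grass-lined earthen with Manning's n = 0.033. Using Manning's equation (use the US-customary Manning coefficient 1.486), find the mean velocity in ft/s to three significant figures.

1.55 ft/s

A = (b + z·y)·y = (24.82 + 1.8×3.34)×3.34 = 103.0 ft²
P = b + 2y√(1+z²) = 24.82 + 2×3.34×√(1+1.8²) = 38.57 ft
R = A/P = 103.0/38.57 = 2.670 ft
Q = (1.486/n)·A·R^(2/3)·S^(1/2) = (1.486/0.033) × 103.0 × 2.670^(2/3) × 0.00032^(1/2) = 159.6 ft³/s
V = Q/A = 159.6/103.0 = 1.550 ft/s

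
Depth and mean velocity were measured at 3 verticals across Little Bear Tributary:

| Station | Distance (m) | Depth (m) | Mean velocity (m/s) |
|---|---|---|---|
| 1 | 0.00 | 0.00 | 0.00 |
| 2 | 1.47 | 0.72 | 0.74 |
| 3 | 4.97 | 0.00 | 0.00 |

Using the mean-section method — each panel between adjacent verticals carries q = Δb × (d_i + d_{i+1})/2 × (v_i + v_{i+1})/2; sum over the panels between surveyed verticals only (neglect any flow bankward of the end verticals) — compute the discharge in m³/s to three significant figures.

Panel 1-2: Δb = 1.47 m, d̄ = (0.00+0.72)/2 = 0.36, v̄ = (0.00+0.74)/2 = 0.37 → q = 1.47×0.36×0.37 = 0.1958 m³/s
Panel 2-3: Δb = 3.5 m, d̄ = (0.72+0.00)/2 = 0.36, v̄ = (0.74+0.00)/2 = 0.37 → q = 3.5×0.36×0.37 = 0.4662 m³/s
Q = Σ q = 0.6620 m³/s

0.662 m³/s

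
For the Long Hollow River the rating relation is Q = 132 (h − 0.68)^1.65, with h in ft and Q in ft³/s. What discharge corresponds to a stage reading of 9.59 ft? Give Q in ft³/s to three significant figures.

4870 ft³/s

Q = 132 × (9.59 − 0.68)^1.65 = 132 × 8.91^1.65 = 4874 ft³/s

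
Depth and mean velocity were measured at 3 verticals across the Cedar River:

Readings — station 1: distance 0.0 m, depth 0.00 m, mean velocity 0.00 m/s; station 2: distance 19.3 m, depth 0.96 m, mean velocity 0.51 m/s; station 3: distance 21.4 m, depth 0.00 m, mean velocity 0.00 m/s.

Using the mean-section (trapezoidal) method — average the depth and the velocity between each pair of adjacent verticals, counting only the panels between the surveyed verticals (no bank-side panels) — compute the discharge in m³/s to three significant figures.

Panel 1-2: Δb = 19.3 m, d̄ = (0.00+0.96)/2 = 0.48, v̄ = (0.00+0.51)/2 = 0.255 → q = 19.3×0.48×0.255 = 2.362 m³/s
Panel 2-3: Δb = 2.1 m, d̄ = (0.96+0.00)/2 = 0.48, v̄ = (0.51+0.00)/2 = 0.255 → q = 2.1×0.48×0.255 = 0.2570 m³/s
Q = Σ q = 2.619 m³/s

2.62 m³/s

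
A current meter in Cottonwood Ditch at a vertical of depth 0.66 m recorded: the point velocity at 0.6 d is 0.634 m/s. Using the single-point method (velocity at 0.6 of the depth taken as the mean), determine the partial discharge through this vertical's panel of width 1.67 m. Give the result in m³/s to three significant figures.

0.699 m³/s

v̄ = v₀.₆ = 0.634 m/s
q = v̄ × d × w = 0.6340 × 0.66 × 1.67 = 0.6988 m³/s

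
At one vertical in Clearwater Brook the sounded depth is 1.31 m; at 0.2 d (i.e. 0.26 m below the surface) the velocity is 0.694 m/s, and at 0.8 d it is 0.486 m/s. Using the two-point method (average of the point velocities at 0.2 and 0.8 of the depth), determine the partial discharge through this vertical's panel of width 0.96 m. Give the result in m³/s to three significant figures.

v̄ = (0.694 + 0.486) / 2 = 0.5900 m/s
q = v̄ × d × w = 0.5900 × 1.31 × 0.96 = 0.7420 m³/s

0.742 m³/s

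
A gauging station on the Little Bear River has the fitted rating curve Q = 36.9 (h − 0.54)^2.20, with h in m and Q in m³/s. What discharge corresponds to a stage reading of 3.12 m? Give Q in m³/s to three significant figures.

Q = 36.9 × (3.12 − 0.54)^2.20 = 36.9 × 2.58^2.20 = 296.9 m³/s

297 m³/s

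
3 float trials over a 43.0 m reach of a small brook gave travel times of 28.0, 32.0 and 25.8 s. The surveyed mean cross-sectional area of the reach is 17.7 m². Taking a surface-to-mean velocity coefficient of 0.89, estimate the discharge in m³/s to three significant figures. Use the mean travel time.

23.7 m³/s

t̄ = (28.0 + 32.0 + 25.8) / 3 = 28.6 s
v_surface = L / t̄ = 43.0 / 28.6 = 1.503 m/s
v_mean = 0.89 × 1.503 = 1.338 m/s
Q = A × v_mean = 17.7 × 1.338 = 23.68 m³/s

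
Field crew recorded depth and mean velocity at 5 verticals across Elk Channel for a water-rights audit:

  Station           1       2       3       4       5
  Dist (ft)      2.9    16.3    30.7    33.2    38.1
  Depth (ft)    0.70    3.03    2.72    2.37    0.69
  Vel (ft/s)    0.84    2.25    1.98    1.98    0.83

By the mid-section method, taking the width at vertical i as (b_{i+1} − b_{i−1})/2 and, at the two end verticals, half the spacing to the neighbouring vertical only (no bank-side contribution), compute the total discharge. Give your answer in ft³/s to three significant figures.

163 ft³/s

w_1 = (16.3 − 2.9)/2 = 6.7 ft; q_1 = 0.84 × 0.70 × 6.7 = 3.940 ft³/s
w_2 = (30.7 − 2.9)/2 = 13.9 ft; q_2 = 2.25 × 3.03 × 13.9 = 94.76 ft³/s
w_3 = (33.2 − 16.3)/2 = 8.45 ft; q_3 = 1.98 × 2.72 × 8.45 = 45.51 ft³/s
w_4 = (38.1 − 30.7)/2 = 3.7 ft; q_4 = 1.98 × 2.37 × 3.7 = 17.36 ft³/s
w_5 = (38.1 − 33.2)/2 = 2.45 ft; q_5 = 0.83 × 0.69 × 2.45 = 1.403 ft³/s
Q = Σ qᵢ = 163.0 ft³/s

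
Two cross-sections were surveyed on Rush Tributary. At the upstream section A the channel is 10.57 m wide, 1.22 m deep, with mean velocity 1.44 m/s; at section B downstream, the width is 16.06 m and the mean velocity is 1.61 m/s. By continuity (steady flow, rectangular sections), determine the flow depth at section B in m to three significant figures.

Q = A₁V₁ = (10.57×1.22) × 1.44 = 18.57 m³/s
d₂ = Q/(b₂ V₂) = 18.57/(16.06×1.61) = 0.7182 m

0.718 m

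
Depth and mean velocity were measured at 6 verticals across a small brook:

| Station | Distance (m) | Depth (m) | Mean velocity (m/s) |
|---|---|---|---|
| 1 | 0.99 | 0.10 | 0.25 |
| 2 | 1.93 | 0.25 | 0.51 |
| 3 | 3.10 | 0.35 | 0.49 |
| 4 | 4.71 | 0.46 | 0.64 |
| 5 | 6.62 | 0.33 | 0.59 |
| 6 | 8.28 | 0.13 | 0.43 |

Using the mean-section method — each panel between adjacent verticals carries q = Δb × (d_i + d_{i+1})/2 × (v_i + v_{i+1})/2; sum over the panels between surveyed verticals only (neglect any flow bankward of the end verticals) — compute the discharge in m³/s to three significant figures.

Panel 1-2: Δb = 0.94 m, d̄ = (0.10+0.25)/2 = 0.175, v̄ = (0.25+0.51)/2 = 0.38 → q = 0.94×0.175×0.38 = 0.06251 m³/s
Panel 2-3: Δb = 1.17 m, d̄ = (0.25+0.35)/2 = 0.3, v̄ = (0.51+0.49)/2 = 0.5 → q = 1.17×0.3×0.5 = 0.1755 m³/s
Panel 3-4: Δb = 1.61 m, d̄ = (0.35+0.46)/2 = 0.405, v̄ = (0.49+0.64)/2 = 0.565 → q = 1.61×0.405×0.565 = 0.3684 m³/s
Panel 4-5: Δb = 1.91 m, d̄ = (0.46+0.33)/2 = 0.395, v̄ = (0.64+0.59)/2 = 0.615 → q = 1.91×0.395×0.615 = 0.4640 m³/s
Panel 5-6: Δb = 1.66 m, d̄ = (0.33+0.13)/2 = 0.23, v̄ = (0.59+0.43)/2 = 0.51 → q = 1.66×0.23×0.51 = 0.1947 m³/s
Q = Σ q = 1.265 m³/s

1.27 m³/s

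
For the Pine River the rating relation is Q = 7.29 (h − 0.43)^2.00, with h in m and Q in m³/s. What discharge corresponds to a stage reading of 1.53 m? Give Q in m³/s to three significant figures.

8.82 m³/s

Q = 7.29 × (1.53 − 0.43)^2.00 = 7.29 × 1.1^2.00 = 8.821 m³/s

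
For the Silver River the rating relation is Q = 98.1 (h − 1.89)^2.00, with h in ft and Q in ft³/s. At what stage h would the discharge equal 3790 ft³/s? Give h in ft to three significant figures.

8.11 ft

h − h₀ = (Q/C)^(1/b) = (3790/98.1)^(1/2.00) = 6.216 ft
h = 1.89 + 6.216 = 8.106 ft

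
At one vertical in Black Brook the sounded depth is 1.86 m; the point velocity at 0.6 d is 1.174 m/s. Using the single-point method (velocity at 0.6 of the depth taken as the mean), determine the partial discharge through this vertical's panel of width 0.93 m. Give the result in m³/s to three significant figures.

2.03 m³/s

v̄ = v₀.₆ = 1.174 m/s
q = v̄ × d × w = 1.174 × 1.86 × 0.93 = 2.031 m³/s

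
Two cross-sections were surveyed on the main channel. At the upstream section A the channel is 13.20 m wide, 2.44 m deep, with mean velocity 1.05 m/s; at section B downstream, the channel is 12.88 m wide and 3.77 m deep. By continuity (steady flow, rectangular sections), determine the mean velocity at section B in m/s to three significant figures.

Q = A₁V₁ = (13.20×2.44) × 1.05 = 33.82 m³/s
A₂ = 12.88 × 3.77 = 48.56 m²
V₂ = Q/A₂ = 33.82/48.56 = 0.6965 m/s

0.696 m/s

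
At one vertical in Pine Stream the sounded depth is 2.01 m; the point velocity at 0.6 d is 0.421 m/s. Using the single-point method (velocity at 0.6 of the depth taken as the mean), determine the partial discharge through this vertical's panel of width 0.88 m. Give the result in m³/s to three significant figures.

v̄ = v₀.₆ = 0.421 m/s
q = v̄ × d × w = 0.4210 × 2.01 × 0.88 = 0.7447 m³/s

0.745 m³/s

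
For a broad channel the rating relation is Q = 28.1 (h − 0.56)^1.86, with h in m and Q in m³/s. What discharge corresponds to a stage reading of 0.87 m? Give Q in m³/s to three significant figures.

Q = 28.1 × (0.87 − 0.56)^1.86 = 28.1 × 0.31^1.86 = 3.182 m³/s

3.18 m³/s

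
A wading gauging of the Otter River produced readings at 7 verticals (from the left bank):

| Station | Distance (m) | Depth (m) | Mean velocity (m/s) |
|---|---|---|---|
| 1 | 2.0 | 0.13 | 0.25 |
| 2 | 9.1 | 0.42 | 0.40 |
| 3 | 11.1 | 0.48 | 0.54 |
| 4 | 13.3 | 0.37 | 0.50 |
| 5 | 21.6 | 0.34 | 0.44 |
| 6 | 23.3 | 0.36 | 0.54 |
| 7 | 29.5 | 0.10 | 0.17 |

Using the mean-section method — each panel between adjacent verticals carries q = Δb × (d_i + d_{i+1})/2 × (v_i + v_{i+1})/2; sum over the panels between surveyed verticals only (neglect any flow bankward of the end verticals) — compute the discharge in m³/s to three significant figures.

Panel 1-2: Δb = 7.1 m, d̄ = (0.13+0.42)/2 = 0.275, v̄ = (0.25+0.40)/2 = 0.325 → q = 7.1×0.275×0.325 = 0.6346 m³/s
Panel 2-3: Δb = 2 m, d̄ = (0.42+0.48)/2 = 0.45, v̄ = (0.40+0.54)/2 = 0.47 → q = 2×0.45×0.47 = 0.4230 m³/s
Panel 3-4: Δb = 2.2 m, d̄ = (0.48+0.37)/2 = 0.425, v̄ = (0.54+0.50)/2 = 0.52 → q = 2.2×0.425×0.52 = 0.4862 m³/s
Panel 4-5: Δb = 8.3 m, d̄ = (0.37+0.34)/2 = 0.355, v̄ = (0.50+0.44)/2 = 0.47 → q = 8.3×0.355×0.47 = 1.385 m³/s
Panel 5-6: Δb = 1.7 m, d̄ = (0.34+0.36)/2 = 0.35, v̄ = (0.44+0.54)/2 = 0.49 → q = 1.7×0.35×0.49 = 0.2916 m³/s
Panel 6-7: Δb = 6.2 m, d̄ = (0.36+0.10)/2 = 0.23, v̄ = (0.54+0.17)/2 = 0.355 → q = 6.2×0.23×0.355 = 0.5062 m³/s
Q = Σ q = 3.726 m³/s

3.73 m³/s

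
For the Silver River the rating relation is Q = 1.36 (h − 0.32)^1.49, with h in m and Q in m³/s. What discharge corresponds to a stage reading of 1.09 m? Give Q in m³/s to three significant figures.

Q = 1.36 × (1.09 − 0.32)^1.49 = 1.36 × 0.77^1.49 = 0.9213 m³/s

0.921 m³/s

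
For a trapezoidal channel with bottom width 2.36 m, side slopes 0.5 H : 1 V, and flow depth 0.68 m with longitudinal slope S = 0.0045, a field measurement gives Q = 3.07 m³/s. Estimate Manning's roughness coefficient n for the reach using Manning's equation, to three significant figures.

0.0244

A = (b + z·y)·y = (2.36 + 0.5×0.68)×0.68 = 1.836 m²
P = b + 2y√(1+z²) = 2.36 + 2×0.68×√(1+0.5²) = 3.881 m
R = A/P = 1.836/3.881 = 0.4731 m
n = (1/Q)·A·R^(2/3)·S^(1/2) = (1/3.07) × 1.836 × 0.6072 × 0.06708 = 0.02436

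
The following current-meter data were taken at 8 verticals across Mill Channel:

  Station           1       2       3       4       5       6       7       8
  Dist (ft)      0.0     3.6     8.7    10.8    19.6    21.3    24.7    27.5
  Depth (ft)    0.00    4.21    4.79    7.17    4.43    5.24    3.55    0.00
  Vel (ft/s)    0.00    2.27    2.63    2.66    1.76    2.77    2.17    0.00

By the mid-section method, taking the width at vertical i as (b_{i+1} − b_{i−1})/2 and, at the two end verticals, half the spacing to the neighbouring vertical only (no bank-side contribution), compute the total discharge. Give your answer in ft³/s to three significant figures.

293 ft³/s

w_2 = (8.7 − 0.0)/2 = 4.35 ft; q_2 = 2.27 × 4.21 × 4.35 = 41.57 ft³/s
w_3 = (10.8 − 3.6)/2 = 3.6 ft; q_3 = 2.63 × 4.79 × 3.6 = 45.35 ft³/s
w_4 = (19.6 − 8.7)/2 = 5.45 ft; q_4 = 2.66 × 7.17 × 5.45 = 103.9 ft³/s
w_5 = (21.3 − 10.8)/2 = 5.25 ft; q_5 = 1.76 × 4.43 × 5.25 = 40.93 ft³/s
w_6 = (24.7 − 19.6)/2 = 2.55 ft; q_6 = 2.77 × 5.24 × 2.55 = 37.01 ft³/s
w_7 = (27.5 − 21.3)/2 = 3.1 ft; q_7 = 2.17 × 3.55 × 3.1 = 23.88 ft³/s
Stations 1, 8 contribute zero (depth or velocity is 0).
Q = Σ qᵢ = 292.7 ft³/s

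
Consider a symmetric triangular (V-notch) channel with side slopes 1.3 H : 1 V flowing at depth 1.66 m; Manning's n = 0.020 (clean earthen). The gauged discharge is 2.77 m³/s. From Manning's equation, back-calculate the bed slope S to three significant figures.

0.000418

A = z·y² = 1.3×1.66² = 3.582 m²
P = 2y√(1+z²) = 2×1.66×√(1+1.3²) = 5.445 m
R = A/P = 3.582/5.445 = 0.6579 m
S = (Q·n / (1·A·R^(2/3)))² = (2.77×0.020 / (1×3.582×0.7564))² = 0.0004180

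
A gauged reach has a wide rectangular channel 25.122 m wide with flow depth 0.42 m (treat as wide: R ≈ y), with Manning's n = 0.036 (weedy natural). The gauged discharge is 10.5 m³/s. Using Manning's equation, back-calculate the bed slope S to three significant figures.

A = b·y = 25.122 × 0.42 = 10.55 m²
Wide channel: R ≈ y = 0.42 m
S = (Q·n / (1·A·R^(2/3)))² = (10.5×0.036 / (1×10.55×0.5608))² = 0.004080

0.00408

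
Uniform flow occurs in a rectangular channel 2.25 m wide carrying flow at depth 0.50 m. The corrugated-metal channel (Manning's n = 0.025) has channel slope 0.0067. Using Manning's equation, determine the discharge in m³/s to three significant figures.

1.82 m³/s

A = b·y = 2.25 × 0.50 = 1.125 m²
P = b + 2y = 2.25 + 2×0.50 = 3.250 m
R = A/P = 1.125/3.250 = 0.3462 m
Q = (1/n)·A·R^(2/3)·S^(1/2) = (1/0.025) × 1.125 × 0.3462^(2/3) × 0.0067^(1/2) = 1.816 m³/s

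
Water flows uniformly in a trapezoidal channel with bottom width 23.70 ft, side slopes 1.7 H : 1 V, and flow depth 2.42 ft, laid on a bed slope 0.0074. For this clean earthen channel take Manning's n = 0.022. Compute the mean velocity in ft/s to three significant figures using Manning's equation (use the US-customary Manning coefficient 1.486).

A = (b + z·y)·y = (23.70 + 1.7×2.42)×2.42 = 67.31 ft²
P = b + 2y√(1+z²) = 23.70 + 2×2.42×√(1+1.7²) = 33.25 ft
R = A/P = 67.31/33.25 = 2.025 ft
Q = (1.486/n)·A·R^(2/3)·S^(1/2) = (1.486/0.022) × 67.31 × 2.025^(2/3) × 0.0074^(1/2) = 625.9 ft³/s
V = Q/A = 625.9/67.31 = 9.299 ft/s

9.30 ft/s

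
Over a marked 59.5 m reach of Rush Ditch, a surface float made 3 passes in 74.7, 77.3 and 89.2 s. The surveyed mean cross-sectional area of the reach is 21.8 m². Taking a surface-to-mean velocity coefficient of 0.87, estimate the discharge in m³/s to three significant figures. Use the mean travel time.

t̄ = (74.7 + 77.3 + 89.2) / 3 = 80.4 s
v_surface = L / t̄ = 59.5 / 80.4 = 0.7400 m/s
v_mean = 0.87 × 0.7400 = 0.6438 m/s
Q = A × v_mean = 21.8 × 0.6438 = 14.04 m³/s

14.0 m³/s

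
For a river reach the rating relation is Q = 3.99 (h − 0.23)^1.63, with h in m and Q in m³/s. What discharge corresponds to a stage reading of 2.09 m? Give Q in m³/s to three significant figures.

11.0 m³/s

Q = 3.99 × (2.09 − 0.23)^1.63 = 3.99 × 1.86^1.63 = 10.97 m³/s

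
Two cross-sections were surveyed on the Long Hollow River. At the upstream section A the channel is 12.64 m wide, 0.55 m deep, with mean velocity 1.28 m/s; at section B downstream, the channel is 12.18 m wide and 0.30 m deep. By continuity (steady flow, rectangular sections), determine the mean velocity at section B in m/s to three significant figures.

2.44 m/s

Q = A₁V₁ = (12.64×0.55) × 1.28 = 8.899 m³/s
A₂ = 12.18 × 0.30 = 3.654 m²
V₂ = Q/A₂ = 8.899/3.654 = 2.435 m/s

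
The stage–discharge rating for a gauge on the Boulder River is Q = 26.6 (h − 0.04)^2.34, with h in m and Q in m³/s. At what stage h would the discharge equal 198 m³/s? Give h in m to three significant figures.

h − h₀ = (Q/C)^(1/b) = (198/26.6)^(1/2.34) = 2.358 m
h = 0.04 + 2.358 = 2.398 m

2.40 m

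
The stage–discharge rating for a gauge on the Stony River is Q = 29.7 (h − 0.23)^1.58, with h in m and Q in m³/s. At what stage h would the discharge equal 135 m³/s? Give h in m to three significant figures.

h − h₀ = (Q/C)^(1/b) = (135/29.7)^(1/1.58) = 2.607 m
h = 0.23 + 2.607 = 2.837 m

2.84 m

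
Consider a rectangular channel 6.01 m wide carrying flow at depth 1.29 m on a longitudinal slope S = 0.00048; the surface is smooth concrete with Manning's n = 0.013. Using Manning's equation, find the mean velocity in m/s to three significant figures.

A = b·y = 6.01 × 1.29 = 7.753 m²
P = b + 2y = 6.01 + 2×1.29 = 8.590 m
R = A/P = 7.753/8.590 = 0.9025 m
Q = (1/n)·A·R^(2/3)·S^(1/2) = (1/0.013) × 7.753 × 0.9025^(2/3) × 0.00048^(1/2) = 12.20 m³/s
V = Q/A = 12.20/7.753 = 1.574 m/s

1.57 m/s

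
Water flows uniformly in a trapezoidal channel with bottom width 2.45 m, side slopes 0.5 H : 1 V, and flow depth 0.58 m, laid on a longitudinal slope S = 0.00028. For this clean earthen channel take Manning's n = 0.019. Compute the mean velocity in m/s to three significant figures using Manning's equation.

0.497 m/s

A = (b + z·y)·y = (2.45 + 0.5×0.58)×0.58 = 1.589 m²
P = b + 2y√(1+z²) = 2.45 + 2×0.58×√(1+0.5²) = 3.747 m
R = A/P = 1.589/3.747 = 0.4241 m
Q = (1/n)·A·R^(2/3)·S^(1/2) = (1/0.019) × 1.589 × 0.4241^(2/3) × 0.00028^(1/2) = 0.7901 m³/s
V = Q/A = 0.7901/1.589 = 0.4972 m/s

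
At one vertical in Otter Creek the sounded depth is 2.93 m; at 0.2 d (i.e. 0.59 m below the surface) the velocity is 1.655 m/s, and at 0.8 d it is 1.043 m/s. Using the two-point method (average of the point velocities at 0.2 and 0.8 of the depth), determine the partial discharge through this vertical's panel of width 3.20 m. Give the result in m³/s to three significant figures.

v̄ = (1.655 + 1.043) / 2 = 1.349 m/s
q = v̄ × d × w = 1.349 × 2.93 × 3.20 = 12.65 m³/s

12.6 m³/s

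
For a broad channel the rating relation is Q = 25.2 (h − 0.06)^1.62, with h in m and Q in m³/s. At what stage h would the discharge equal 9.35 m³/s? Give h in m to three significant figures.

h − h₀ = (Q/C)^(1/b) = (9.35/25.2)^(1/1.62) = 0.5423 m
h = 0.06 + 0.5423 = 0.6023 m

0.602 m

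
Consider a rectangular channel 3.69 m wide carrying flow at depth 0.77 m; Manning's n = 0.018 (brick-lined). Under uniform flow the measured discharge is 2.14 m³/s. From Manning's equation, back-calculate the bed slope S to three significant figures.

A = b·y = 3.69 × 0.77 = 2.841 m²
P = b + 2y = 3.69 + 2×0.77 = 5.230 m
R = A/P = 2.841/5.230 = 0.5433 m
S = (Q·n / (1·A·R^(2/3)))² = (2.14×0.018 / (1×2.841×0.6658))² = 0.0004146

0.000415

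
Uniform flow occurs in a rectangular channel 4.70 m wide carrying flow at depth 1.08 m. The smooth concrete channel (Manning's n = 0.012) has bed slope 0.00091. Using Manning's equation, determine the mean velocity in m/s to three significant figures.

A = b·y = 4.70 × 1.08 = 5.076 m²
P = b + 2y = 4.70 + 2×1.08 = 6.860 m
R = A/P = 5.076/6.860 = 0.7399 m
Q = (1/n)·A·R^(2/3)·S^(1/2) = (1/0.012) × 5.076 × 0.7399^(2/3) × 0.00091^(1/2) = 10.44 m³/s
V = Q/A = 10.44/5.076 = 2.057 m/s

2.06 m/s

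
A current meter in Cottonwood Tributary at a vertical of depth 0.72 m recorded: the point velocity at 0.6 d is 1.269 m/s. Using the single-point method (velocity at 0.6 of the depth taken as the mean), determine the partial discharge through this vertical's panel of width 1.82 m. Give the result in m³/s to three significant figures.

1.66 m³/s

v̄ = v₀.₆ = 1.269 m/s
q = v̄ × d × w = 1.269 × 0.72 × 1.82 = 1.663 m³/s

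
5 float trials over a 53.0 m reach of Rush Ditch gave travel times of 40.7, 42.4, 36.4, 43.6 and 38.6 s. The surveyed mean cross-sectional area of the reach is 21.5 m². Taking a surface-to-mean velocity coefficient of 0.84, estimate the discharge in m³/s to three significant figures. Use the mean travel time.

23.7 m³/s

t̄ = (40.7 + 42.4 + 36.4 + 43.6 + 38.6) / 5 = 40.34 s
v_surface = L / t̄ = 53.0 / 40.34 = 1.314 m/s
v_mean = 0.84 × 1.314 = 1.104 m/s
Q = A × v_mean = 21.5 × 1.104 = 23.73 m³/s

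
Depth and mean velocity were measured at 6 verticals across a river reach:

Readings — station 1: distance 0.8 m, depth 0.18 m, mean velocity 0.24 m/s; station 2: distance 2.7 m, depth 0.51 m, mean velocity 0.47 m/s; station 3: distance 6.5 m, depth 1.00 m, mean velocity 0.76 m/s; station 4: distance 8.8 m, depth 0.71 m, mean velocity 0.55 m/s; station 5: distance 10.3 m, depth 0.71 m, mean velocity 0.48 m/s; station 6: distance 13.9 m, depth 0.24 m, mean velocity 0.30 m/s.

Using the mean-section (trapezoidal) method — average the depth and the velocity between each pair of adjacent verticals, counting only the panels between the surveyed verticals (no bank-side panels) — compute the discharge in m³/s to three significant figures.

4.50 m³/s

Panel 1-2: Δb = 1.9 m, d̄ = (0.18+0.51)/2 = 0.345, v̄ = (0.24+0.47)/2 = 0.355 → q = 1.9×0.345×0.355 = 0.2327 m³/s
Panel 2-3: Δb = 3.8 m, d̄ = (0.51+1.00)/2 = 0.755, v̄ = (0.47+0.76)/2 = 0.615 → q = 3.8×0.755×0.615 = 1.764 m³/s
Panel 3-4: Δb = 2.3 m, d̄ = (1.00+0.71)/2 = 0.855, v̄ = (0.76+0.55)/2 = 0.655 → q = 2.3×0.855×0.655 = 1.288 m³/s
Panel 4-5: Δb = 1.5 m, d̄ = (0.71+0.71)/2 = 0.71, v̄ = (0.55+0.48)/2 = 0.515 → q = 1.5×0.71×0.515 = 0.5485 m³/s
Panel 5-6: Δb = 3.6 m, d̄ = (0.71+0.24)/2 = 0.475, v̄ = (0.48+0.30)/2 = 0.39 → q = 3.6×0.475×0.39 = 0.6669 m³/s
Q = Σ q = 4.501 m³/s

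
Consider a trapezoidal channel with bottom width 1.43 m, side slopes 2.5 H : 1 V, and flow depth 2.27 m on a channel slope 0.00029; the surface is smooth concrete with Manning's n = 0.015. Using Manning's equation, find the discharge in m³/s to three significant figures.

20.5 m³/s

A = (b + z·y)·y = (1.43 + 2.5×2.27)×2.27 = 16.13 m²
P = b + 2y√(1+z²) = 1.43 + 2×2.27×√(1+2.5²) = 13.65 m
R = A/P = 16.13/13.65 = 1.181 m
Q = (1/n)·A·R^(2/3)·S^(1/2) = (1/0.015) × 16.13 × 1.181^(2/3) × 0.00029^(1/2) = 20.46 m³/s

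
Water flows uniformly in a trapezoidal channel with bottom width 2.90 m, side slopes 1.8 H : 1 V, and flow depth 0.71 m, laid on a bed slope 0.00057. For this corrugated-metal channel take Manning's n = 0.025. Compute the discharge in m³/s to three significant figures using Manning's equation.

A = (b + z·y)·y = (2.90 + 1.8×0.71)×0.71 = 2.966 m²
P = b + 2y√(1+z²) = 2.90 + 2×0.71×√(1+1.8²) = 5.824 m
R = A/P = 2.966/5.824 = 0.5093 m
Q = (1/n)·A·R^(2/3)·S^(1/2) = (1/0.025) × 2.966 × 0.5093^(2/3) × 0.00057^(1/2) = 1.807 m³/s

1.81 m³/s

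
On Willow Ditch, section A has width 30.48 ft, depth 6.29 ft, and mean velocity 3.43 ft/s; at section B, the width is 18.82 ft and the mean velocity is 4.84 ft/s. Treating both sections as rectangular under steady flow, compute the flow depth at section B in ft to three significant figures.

7.22 ft

Q = A₁V₁ = (30.48×6.29) × 3.43 = 657.6 ft³/s
d₂ = Q/(b₂ V₂) = 657.6/(18.82×4.84) = 7.219 ft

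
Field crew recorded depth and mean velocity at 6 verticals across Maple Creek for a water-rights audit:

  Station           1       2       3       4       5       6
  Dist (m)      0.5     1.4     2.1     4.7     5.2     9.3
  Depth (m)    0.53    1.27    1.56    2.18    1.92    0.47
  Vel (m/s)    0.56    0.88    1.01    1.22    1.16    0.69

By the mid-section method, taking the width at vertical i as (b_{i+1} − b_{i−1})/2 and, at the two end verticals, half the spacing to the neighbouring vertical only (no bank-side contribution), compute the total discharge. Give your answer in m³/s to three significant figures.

13.5 m³/s

w_1 = (1.4 − 0.5)/2 = 0.45 m; q_1 = 0.56 × 0.53 × 0.45 = 0.1336 m³/s
w_2 = (2.1 − 0.5)/2 = 0.8 m; q_2 = 0.88 × 1.27 × 0.8 = 0.8941 m³/s
w_3 = (4.7 − 1.4)/2 = 1.65 m; q_3 = 1.01 × 1.56 × 1.65 = 2.600 m³/s
w_4 = (5.2 − 2.1)/2 = 1.55 m; q_4 = 1.22 × 2.18 × 1.55 = 4.122 m³/s
w_5 = (9.3 − 4.7)/2 = 2.3 m; q_5 = 1.16 × 1.92 × 2.3 = 5.123 m³/s
w_6 = (9.3 − 5.2)/2 = 2.05 m; q_6 = 0.69 × 0.47 × 2.05 = 0.6648 m³/s
Q = Σ qᵢ = 13.54 m³/s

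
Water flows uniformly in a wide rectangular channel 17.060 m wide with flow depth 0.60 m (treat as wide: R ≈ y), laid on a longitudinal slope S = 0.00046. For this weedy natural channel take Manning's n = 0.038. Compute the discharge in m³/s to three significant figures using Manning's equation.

4.11 m³/s

A = b·y = 17.060 × 0.60 = 10.24 m²
Wide channel: R ≈ y = 0.60 m
Q = (1/n)·A·R^(2/3)·S^(1/2) = (1/0.038) × 10.24 × 0.6000^(2/3) × 0.00046^(1/2) = 4.110 m³/s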